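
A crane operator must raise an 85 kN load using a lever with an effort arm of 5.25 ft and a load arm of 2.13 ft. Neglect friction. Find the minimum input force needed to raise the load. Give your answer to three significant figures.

34.5 kN

Lever MA = effort arm / load arm = 5.25/2.13 = 2.4648.
Effort = load / MA = 85 / 2.4648 = 34.486 kN.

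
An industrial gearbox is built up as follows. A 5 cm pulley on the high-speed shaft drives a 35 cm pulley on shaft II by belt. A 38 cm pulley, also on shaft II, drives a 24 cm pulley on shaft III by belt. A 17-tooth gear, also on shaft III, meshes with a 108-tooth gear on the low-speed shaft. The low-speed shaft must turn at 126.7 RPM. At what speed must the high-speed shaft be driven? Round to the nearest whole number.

Overall ratio R = 7 × 0.63158 × 6.3529 = 28.087.
Required input speed = output speed × R = 126.7 × 28.087 = 3558.6 RPM.

3559 RPM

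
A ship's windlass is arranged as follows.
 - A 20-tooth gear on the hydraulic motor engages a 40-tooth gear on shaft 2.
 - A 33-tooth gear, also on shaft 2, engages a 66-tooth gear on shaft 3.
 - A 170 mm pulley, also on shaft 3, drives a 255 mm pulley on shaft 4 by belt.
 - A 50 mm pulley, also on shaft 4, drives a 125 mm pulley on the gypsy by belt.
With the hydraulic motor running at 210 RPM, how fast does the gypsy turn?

gear mesh 40/20 = 2 → 210/2 = 105 RPM
gear mesh 66/33 = 2 → 105/2 = 52.5 RPM
belt 255/170 = 1.5 → 52.5/1.5 = 35 RPM
belt 125/50 = 2.5 → 35/2.5 = 14 RPM

14 RPM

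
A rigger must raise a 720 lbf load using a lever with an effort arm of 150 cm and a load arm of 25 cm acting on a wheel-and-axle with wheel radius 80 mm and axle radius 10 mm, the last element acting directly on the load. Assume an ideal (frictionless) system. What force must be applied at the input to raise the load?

15 lbf

Lever MA = effort arm / load arm = 150/25 = 6.
Wheel-and-axle MA = R/r = 80/10 = 8.
Combined ideal MA = 6 × 8 = 48.
Effort = load / MA = 720 / 48 = 15 lbf.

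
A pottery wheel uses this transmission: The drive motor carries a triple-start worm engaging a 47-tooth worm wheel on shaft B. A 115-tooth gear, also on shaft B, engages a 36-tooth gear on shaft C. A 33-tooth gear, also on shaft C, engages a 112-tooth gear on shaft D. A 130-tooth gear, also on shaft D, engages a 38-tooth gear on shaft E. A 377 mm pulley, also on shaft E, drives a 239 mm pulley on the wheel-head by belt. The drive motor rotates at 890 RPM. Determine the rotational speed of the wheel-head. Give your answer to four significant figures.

288.5 RPM

worm 47/3 = 15.667 → 890/15.667 = 56.809 RPM
gear mesh 36/115 = 0.31304 → 56.809/0.31304 = 181.47 RPM
gear mesh 112/33 = 3.3939 → 181.47/3.3939 = 53.469 RPM
gear mesh 38/130 = 0.29231 → 53.469/0.29231 = 182.92 RPM
belt 239/377 = 0.63395 → 182.92/0.63395 = 288.54 RPM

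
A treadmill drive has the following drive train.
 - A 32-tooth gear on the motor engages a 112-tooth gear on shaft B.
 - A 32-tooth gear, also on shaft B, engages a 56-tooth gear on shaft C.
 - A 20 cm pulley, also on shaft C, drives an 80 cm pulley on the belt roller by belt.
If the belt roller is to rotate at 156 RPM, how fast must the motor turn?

Overall ratio R = 3.5 × 1.75 × 4 = 24.5.
Required input speed = output speed × R = 156 × 24.5 = 3822 RPM.

3822 RPM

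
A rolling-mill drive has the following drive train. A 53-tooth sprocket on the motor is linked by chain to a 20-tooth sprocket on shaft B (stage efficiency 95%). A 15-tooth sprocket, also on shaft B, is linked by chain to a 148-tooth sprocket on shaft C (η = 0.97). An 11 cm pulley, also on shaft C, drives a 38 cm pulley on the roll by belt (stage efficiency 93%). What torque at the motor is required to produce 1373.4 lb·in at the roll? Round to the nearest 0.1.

124.6 lb·in

Overall ratio R = 0.37736 × 9.8667 × 3.4545 = 12.862; overall efficiency η = 0.95 × 0.97 × 0.93 = 0.8570.
Input torque = output torque / (R × η) = 1373.4 / (12.862 × 0.8570) = 124.6 lb·in.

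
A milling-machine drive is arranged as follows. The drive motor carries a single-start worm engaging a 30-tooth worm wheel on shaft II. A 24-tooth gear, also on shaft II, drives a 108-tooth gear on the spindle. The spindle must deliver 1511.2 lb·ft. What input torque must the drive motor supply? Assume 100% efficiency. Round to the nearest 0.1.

11.2 lb·ft

Overall ratio R = 30 × 4.5 = 135.
Input torque = output torque / R = 1511.2 / 135 = 11.194 lb·ft.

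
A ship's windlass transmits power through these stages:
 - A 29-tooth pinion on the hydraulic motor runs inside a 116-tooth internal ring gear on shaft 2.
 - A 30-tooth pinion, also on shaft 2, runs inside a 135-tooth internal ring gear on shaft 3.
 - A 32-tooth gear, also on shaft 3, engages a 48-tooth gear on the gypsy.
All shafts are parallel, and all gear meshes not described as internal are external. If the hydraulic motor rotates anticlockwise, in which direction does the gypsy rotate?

clockwise

the hydraulic motor → shaft 2: internal mesh, same direction → CCW.
shaft 2 → shaft 3: internal mesh, same direction → CCW.
shaft 3 → the gypsy: external mesh, 1 reversal → CW.
1 reversal in total — an odd number — so the gypsy turns opposite to the hydraulic motor.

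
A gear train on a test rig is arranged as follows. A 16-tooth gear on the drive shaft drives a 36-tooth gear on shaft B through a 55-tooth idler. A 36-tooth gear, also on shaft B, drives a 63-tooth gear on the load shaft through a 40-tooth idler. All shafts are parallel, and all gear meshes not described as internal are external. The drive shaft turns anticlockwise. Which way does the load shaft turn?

the drive shaft → shaft B: driver → idler → driven is 2 external meshes, 2 reversals → CCW.
shaft B → the load shaft: driver → idler → driven is 2 external meshes, 2 reversals → CCW.
4 reversals in total — an even number — so the load shaft turns the same way as the drive shaft.

anticlockwise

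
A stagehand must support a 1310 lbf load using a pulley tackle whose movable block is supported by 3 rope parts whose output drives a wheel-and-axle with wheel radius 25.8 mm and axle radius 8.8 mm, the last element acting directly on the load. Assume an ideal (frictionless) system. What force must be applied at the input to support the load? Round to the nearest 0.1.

Block-and-tackle MA = number of supporting rope parts = 3.
Wheel-and-axle MA = R/r = 25.8/8.8 = 2.9318.
Combined ideal MA = 3 × 2.9318 = 8.7955.
Effort = load / MA = 1310 / 8.7955 = 148.94 lbf.

148.9 lbf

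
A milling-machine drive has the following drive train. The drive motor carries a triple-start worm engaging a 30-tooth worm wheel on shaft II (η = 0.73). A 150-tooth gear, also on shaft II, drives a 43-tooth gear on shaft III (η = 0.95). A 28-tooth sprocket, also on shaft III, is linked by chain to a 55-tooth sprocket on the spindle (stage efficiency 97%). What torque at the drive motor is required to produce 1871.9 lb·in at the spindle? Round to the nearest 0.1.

Overall ratio R = 10 × 0.28667 × 1.9643 = 5.631; overall efficiency η = 0.73 × 0.95 × 0.97 = 0.6727.
Input torque = output torque / (R × η) = 1871.9 / (5.631 × 0.6727) = 494.18 lb·in.

494.2 lb·in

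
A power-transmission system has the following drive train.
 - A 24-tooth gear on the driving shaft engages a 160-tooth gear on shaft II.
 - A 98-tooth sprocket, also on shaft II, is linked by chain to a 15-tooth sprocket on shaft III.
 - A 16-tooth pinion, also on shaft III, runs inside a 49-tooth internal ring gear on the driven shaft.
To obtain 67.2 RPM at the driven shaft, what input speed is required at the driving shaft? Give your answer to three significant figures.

210 RPM

Overall ratio R = 6.6667 × 0.15306 × 3.0625 = 3.125.
Required input speed = output speed × R = 67.2 × 3.125 = 210 RPM.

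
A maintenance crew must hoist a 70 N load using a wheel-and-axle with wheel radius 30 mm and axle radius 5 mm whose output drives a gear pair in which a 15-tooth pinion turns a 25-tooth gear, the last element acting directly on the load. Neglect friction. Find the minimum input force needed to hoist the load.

Wheel-and-axle MA = R/r = 30/5 = 6.
Gear pair MA = 25/15 = 1.6667.
Combined ideal MA = 6 × 1.6667 = 10.
Effort = load / MA = 70 / 10 = 7 N.

7 N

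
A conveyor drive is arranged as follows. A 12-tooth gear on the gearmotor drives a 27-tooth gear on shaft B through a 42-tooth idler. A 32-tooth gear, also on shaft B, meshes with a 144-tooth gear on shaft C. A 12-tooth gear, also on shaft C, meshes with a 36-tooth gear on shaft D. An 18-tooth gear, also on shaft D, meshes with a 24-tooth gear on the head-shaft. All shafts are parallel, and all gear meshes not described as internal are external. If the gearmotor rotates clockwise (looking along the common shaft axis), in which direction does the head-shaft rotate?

the gearmotor → shaft B: driver → idler → driven is 2 external meshes, 2 reversals → CW.
shaft B → shaft C: external mesh, 1 reversal → CCW.
shaft C → shaft D: external mesh, 1 reversal → CW.
shaft D → the head-shaft: external mesh, 1 reversal → CCW.
5 reversals in total — an odd number — so the head-shaft turns opposite to the gearmotor.

anticlockwise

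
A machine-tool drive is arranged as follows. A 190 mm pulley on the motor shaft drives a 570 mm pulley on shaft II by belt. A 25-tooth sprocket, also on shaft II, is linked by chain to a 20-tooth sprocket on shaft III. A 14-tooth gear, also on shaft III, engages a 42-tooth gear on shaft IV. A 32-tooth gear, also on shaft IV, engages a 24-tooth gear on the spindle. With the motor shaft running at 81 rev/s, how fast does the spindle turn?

15 rev/s

the motor shaft → shaft II (belt, 570/190): 81 ÷ 3 = 27 rev/s
shaft II → shaft III (chain, 20/25): 27 ÷ 0.8 = 33.75 rev/s
shaft III → shaft IV (gear mesh, 42/14): 33.75 ÷ 3 = 11.25 rev/s
shaft IV → the spindle (gear mesh, 24/32): 11.25 ÷ 0.75 = 15 rev/s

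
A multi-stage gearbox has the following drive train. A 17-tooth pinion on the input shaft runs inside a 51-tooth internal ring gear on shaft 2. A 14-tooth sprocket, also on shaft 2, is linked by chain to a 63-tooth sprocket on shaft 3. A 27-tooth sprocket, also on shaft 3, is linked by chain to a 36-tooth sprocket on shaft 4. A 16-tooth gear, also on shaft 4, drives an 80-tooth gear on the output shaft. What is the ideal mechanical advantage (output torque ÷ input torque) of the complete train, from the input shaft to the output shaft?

Each stage contributes driven/driver: internal gear 51/17 = 3, chain 63/14 = 4.5, chain 36/27 = 1.3333, gear mesh 80/16 = 5.
Overall: 3 × 4.5 × 1.3333 × 5 = 90.

90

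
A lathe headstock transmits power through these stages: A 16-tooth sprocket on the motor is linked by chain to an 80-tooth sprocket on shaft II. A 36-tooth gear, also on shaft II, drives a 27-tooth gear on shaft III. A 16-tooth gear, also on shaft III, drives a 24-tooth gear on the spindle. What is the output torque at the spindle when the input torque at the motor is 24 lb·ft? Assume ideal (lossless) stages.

135 lb·ft

After the chain (80/16): 24 × 5 = 120 lb·ft
After the gear mesh (27/36): 120 × 0.75 = 90 lb·ft
After the gear mesh (24/16): 90 × 1.5 = 135 lb·ft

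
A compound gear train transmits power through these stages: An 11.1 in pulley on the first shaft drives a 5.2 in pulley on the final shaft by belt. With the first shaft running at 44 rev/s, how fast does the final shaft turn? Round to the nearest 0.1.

belt 5.2/11.1 = 0.46847 → 44/0.46847 = 93.923 rev/s

93.9 rev/s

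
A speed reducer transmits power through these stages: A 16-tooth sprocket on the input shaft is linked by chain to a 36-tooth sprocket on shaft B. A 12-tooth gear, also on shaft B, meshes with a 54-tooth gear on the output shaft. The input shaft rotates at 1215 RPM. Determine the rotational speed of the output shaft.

120 RPM

chain 36/16 = 2.25 → 1215/2.25 = 540 RPM
gear mesh 54/12 = 4.5 → 540/4.5 = 120 RPM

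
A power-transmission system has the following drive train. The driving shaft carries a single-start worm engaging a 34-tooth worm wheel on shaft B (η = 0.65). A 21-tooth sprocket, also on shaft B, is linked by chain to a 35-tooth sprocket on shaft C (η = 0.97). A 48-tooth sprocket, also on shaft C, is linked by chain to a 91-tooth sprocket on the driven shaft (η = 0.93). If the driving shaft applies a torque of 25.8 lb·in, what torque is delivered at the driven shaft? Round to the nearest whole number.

worm 34/1 = 34 → τ = 25.8·34·0.65 = 570.18 lb·in
chain 35/21 = 1.6667 → τ = 570.18·1.6667·0.97 = 921.79 lb·in
chain 91/48 = 1.8958 → τ = 921.79·1.8958·0.93 = 1625.2 lb·in

1625 lb·in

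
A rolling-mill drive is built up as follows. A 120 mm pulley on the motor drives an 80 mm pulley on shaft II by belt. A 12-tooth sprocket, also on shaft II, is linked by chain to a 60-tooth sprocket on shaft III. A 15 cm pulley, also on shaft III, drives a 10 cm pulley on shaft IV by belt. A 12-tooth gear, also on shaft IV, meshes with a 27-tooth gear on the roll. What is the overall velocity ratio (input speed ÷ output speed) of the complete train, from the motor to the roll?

5

Each stage contributes driven/driver: belt 80/120 = 0.66667, chain 60/12 = 5, belt 10/15 = 0.66667, gear mesh 27/12 = 2.25.
Overall: 0.66667 × 5 × 0.66667 × 2.25 = 5.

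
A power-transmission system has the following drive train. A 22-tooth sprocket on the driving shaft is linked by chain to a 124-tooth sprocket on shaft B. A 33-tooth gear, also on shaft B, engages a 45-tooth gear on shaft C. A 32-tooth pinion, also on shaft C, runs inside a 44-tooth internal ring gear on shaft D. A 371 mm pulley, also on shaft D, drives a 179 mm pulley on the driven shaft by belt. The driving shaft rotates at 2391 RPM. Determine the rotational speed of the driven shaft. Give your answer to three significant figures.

Chain: ratio = 124/22 = 5.6364, so shaft B turns at 2391 / 5.6364 = 424.21 RPM.
Gear mesh: ratio = 45/33 = 1.3636, so shaft C turns at 424.21 / 1.3636 = 311.09 RPM.
Internal gear: ratio = 44/32 = 1.375, so shaft D turns at 311.09 / 1.375 = 226.25 RPM.
Belt: ratio = 179/371 = 0.48248, so the driven shaft turns at 226.25 / 0.48248 = 468.92 RPM.

469 RPM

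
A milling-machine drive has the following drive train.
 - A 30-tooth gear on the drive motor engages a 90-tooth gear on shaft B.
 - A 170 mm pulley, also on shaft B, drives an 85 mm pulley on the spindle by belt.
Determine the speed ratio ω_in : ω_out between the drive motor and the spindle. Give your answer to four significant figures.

1.500

Each stage contributes driven/driver: gear mesh 90/30 = 3, belt 85/170 = 0.5.
Overall: 3 × 0.5 = 1.5.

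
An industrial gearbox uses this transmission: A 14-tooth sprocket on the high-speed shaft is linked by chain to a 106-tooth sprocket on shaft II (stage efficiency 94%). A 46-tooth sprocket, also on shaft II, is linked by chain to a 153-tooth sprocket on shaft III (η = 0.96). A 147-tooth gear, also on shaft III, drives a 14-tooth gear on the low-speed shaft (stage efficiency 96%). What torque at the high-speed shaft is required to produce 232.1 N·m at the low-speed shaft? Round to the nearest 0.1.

Overall ratio R = 7.5714 × 3.3261 × 0.095238 = 2.3984; overall efficiency η = 0.94 × 0.96 × 0.96 = 0.8663.
Input torque = output torque / (R × η) = 232.1 / (2.3984 × 0.8663) = 111.71 N·m.

111.7 N·m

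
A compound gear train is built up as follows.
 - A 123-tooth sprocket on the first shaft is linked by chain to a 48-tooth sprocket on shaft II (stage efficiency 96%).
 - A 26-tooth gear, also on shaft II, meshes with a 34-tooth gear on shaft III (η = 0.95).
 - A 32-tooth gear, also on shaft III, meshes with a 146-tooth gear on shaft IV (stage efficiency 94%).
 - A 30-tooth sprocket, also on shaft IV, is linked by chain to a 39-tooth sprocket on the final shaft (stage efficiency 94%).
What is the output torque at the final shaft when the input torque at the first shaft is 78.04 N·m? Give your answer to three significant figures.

190 N·m

Chain: ratio = 48/123 = 0.39024; torque at shaft II = 78.04 × 0.39024 × 0.96 = 29.236 N·m.
Gear mesh: ratio = 34/26 = 1.3077; torque at shaft III = 29.236 × 1.3077 × 0.95 = 36.321 N·m.
Gear mesh: ratio = 146/32 = 4.5625; torque at shaft IV = 36.321 × 4.5625 × 0.94 = 155.77 N·m.
Chain: ratio = 39/30 = 1.3; torque at the final shaft = 155.77 × 1.3 × 0.94 = 190.35 N·m.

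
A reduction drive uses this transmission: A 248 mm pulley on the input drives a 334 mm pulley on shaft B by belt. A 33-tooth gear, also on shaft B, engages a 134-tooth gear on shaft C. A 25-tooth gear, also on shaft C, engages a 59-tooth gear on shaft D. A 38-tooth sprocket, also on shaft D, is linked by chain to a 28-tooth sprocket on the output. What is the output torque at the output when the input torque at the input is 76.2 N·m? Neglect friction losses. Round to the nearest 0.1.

724.6 N·m

Belt: ratio = 334/248 = 1.3468; torque at shaft B = 76.2 × 1.3468 = 102.62 N·m.
Gear mesh: ratio = 134/33 = 4.0606; torque at shaft C = 102.62 × 4.0606 = 416.72 N·m.
Gear mesh: ratio = 59/25 = 2.36; torque at shaft D = 416.72 × 2.36 = 983.45 N·m.
Chain: ratio = 28/38 = 0.73684; torque at the output = 983.45 × 0.73684 = 724.65 N·m.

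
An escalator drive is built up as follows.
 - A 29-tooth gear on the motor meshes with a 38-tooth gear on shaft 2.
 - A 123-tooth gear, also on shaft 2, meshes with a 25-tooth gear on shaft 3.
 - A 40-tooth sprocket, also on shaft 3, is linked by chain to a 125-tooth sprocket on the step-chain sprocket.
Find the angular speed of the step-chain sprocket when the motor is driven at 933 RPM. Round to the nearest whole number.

gear mesh 38/29 = 1.3103 → 933/1.3103 = 712.03 RPM
gear mesh 25/123 = 0.20325 → 712.03/0.20325 = 3503.2 RPM
chain 125/40 = 3.125 → 3503.2/3.125 = 1121 RPM

1121 RPM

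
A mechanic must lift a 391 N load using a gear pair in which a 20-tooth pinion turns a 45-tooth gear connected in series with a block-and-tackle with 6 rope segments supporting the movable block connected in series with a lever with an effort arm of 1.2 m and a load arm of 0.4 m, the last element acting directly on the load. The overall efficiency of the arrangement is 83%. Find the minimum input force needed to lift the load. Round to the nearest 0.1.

Gear pair MA = 45/20 = 2.25.
Block-and-tackle MA = number of supporting rope parts = 6.
Lever MA = effort arm / load arm = 1.2/0.4 = 3.
Combined ideal MA = 2.25 × 6 × 3 = 40.5.
Actual MA = 40.5 × 0.83 = 33.615.
Effort = load / actual MA = 391 / 33.615 = 11.632 N.

11.6 N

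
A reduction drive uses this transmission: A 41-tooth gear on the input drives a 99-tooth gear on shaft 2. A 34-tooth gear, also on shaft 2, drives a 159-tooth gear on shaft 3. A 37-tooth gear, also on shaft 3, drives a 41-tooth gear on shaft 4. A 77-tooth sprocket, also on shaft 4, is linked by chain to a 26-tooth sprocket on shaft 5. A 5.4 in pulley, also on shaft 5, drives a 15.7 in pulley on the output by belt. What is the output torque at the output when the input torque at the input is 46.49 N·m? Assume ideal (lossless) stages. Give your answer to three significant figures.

After the gear mesh (99/41): 46.49 × 2.4146 = 112.26 N·m
After the gear mesh (159/34): 112.26 × 4.6765 = 524.96 N·m
After the gear mesh (41/37): 524.96 × 1.1081 = 581.72 N·m
After the chain (26/77): 581.72 × 0.33766 = 196.42 N·m
After the belt (15.7/5.4): 196.42 × 2.9074 = 571.08 N·m

571 N·m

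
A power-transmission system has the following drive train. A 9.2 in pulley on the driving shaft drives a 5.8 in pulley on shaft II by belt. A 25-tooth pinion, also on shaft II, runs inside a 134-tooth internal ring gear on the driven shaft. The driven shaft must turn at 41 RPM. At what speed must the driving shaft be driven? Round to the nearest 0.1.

Overall ratio R = 0.63043 × 5.36 = 3.3791.
Required input speed = output speed × R = 41 × 3.3791 = 138.54 RPM.

138.5 RPM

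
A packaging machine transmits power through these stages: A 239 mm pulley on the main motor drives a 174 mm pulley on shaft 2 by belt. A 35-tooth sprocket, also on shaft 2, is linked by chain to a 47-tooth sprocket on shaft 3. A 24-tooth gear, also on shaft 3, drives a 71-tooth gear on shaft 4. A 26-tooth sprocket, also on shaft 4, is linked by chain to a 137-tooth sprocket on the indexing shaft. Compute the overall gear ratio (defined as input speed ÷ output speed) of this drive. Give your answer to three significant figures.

15.2

Each stage contributes driven/driver: belt 174/239 = 0.72803, chain 47/35 = 1.3429, gear mesh 71/24 = 2.9583, chain 137/26 = 5.2692.
Overall: 0.72803 × 1.3429 × 2.9583 × 5.2692 = 15.24.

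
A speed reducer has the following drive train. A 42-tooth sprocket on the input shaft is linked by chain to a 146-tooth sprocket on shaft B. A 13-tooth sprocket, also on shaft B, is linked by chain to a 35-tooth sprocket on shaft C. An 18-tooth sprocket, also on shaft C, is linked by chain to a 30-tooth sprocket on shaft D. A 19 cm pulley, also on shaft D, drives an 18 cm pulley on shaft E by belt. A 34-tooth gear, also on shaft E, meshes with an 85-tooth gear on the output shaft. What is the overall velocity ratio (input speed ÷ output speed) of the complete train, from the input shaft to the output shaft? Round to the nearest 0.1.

36.9

Each stage contributes driven/driver: chain 146/42 = 3.4762, chain 35/13 = 2.6923, chain 30/18 = 1.6667, belt 18/19 = 0.94737, gear mesh 85/34 = 2.5.
Overall: 3.4762 × 2.6923 × 1.6667 × 0.94737 × 2.5 = 36.943.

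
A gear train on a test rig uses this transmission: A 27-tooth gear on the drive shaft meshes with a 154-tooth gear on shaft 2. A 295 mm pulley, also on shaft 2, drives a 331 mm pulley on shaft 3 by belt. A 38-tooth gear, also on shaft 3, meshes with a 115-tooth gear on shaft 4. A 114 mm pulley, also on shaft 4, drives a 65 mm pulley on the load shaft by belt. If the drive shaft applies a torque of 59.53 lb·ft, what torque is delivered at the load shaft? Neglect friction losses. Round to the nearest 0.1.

Gear mesh: ratio = 154/27 = 5.7037; torque at shaft 2 = 59.53 × 5.7037 = 339.54 lb·ft.
Belt: ratio = 331/295 = 1.122; torque at shaft 3 = 339.54 × 1.122 = 380.98 lb·ft.
Gear mesh: ratio = 115/38 = 3.0263; torque at shaft 4 = 380.98 × 3.0263 = 1153 lb·ft.
Belt: ratio = 65/114 = 0.57018; torque at the load shaft = 1153 × 0.57018 = 657.39 lb·ft.

657.4 lb·ft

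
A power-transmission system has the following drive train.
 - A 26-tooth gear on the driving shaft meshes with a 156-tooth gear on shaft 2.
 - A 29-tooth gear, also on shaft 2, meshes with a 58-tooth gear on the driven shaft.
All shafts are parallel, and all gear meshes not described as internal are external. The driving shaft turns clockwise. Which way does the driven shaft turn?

clockwise

the driving shaft → shaft 2: external mesh, 1 reversal → CCW.
shaft 2 → the driven shaft: external mesh, 1 reversal → CW.
2 reversals in total — an even number — so the driven shaft turns the same way as the driving shaft.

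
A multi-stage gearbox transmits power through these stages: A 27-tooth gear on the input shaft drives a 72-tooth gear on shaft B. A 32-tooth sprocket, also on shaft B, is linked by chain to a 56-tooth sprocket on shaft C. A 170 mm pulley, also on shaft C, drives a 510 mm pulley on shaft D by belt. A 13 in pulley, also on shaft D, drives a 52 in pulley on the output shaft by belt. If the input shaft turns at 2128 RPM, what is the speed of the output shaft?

38 RPM

the input shaft → shaft B (gear mesh, 72/27): 2128 ÷ 2.6667 = 798 RPM
shaft B → shaft C (chain, 56/32): 798 ÷ 1.75 = 456 RPM
shaft C → shaft D (belt, 510/170): 456 ÷ 3 = 152 RPM
shaft D → the output shaft (belt, 52/13): 152 ÷ 4 = 38 RPM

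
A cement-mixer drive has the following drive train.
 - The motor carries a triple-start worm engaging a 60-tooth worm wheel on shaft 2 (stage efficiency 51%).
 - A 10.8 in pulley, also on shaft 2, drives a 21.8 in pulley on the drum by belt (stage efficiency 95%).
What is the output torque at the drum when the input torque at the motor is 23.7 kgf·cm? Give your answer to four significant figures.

463.6 kgf·cm

After the worm (60/3): 23.7 × 20 × 0.51 = 241.74 kgf·cm
After the belt (21.8/10.8): 241.74 × 2.0185 × 0.95 = 463.56 kgf·cm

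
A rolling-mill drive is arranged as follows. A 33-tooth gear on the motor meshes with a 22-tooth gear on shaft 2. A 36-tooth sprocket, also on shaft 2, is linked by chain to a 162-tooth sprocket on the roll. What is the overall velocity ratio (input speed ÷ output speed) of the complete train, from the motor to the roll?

Each stage contributes driven/driver: gear mesh 22/33 = 0.66667, chain 162/36 = 4.5.
Overall: 0.66667 × 4.5 = 3.

3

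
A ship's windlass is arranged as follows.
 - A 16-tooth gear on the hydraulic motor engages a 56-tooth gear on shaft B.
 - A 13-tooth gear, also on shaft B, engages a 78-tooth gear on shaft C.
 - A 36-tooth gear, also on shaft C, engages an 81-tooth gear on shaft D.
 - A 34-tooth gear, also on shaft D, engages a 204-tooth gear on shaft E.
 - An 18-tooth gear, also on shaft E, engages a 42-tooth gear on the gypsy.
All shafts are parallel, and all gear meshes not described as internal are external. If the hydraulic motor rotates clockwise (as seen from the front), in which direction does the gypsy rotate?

the hydraulic motor → shaft B: external mesh, 1 reversal → CCW.
shaft B → shaft C: external mesh, 1 reversal → CW.
shaft C → shaft D: external mesh, 1 reversal → CCW.
shaft D → shaft E: external mesh, 1 reversal → CW.
shaft E → the gypsy: external mesh, 1 reversal → CCW.
5 reversals in total — an odd number — so the gypsy turns opposite to the hydraulic motor.

counterclockwise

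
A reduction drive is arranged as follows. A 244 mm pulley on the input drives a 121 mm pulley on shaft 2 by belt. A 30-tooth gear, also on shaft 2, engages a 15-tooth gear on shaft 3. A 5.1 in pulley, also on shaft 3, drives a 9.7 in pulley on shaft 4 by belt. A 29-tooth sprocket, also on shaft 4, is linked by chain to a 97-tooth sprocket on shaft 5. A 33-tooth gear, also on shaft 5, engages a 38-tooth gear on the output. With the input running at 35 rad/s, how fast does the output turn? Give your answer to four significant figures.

19.27 rad/s

Belt: ratio = 121/244 = 0.4959, so shaft 2 turns at 35 / 0.4959 = 70.579 rad/s.
Gear mesh: ratio = 15/30 = 0.5, so shaft 3 turns at 70.579 / 0.5 = 141.16 rad/s.
Belt: ratio = 9.7/5.1 = 1.902, so shaft 4 turns at 141.16 / 1.902 = 74.217 rad/s.
Chain: ratio = 97/29 = 3.3448, so shaft 5 turns at 74.217 / 3.3448 = 22.188 rad/s.
Gear mesh: ratio = 38/33 = 1.1515, so the output turns at 22.188 / 1.1515 = 19.269 rad/s.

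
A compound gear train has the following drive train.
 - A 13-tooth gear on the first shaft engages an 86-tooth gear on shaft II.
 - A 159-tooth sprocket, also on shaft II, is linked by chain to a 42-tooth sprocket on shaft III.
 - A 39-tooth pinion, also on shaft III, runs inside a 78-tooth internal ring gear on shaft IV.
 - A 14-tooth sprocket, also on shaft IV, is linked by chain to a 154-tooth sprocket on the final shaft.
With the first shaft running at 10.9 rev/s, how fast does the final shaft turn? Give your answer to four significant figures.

gear mesh 86/13 = 6.6154 → 10.9/6.6154 = 1.6477 rev/s
chain 42/159 = 0.26415 → 1.6477/0.26415 = 6.2376 rev/s
internal gear 78/39 = 2 → 6.2376/2 = 3.1188 rev/s
chain 154/14 = 11 → 3.1188/11 = 0.28353 rev/s

0.2835 rev/s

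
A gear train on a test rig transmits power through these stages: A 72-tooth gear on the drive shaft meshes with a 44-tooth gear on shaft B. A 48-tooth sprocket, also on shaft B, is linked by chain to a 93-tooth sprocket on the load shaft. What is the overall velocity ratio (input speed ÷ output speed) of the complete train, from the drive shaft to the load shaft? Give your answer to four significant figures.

Each stage contributes driven/driver: gear mesh 44/72 = 0.61111, chain 93/48 = 1.9375.
Overall: 0.61111 × 1.9375 = 1.184.

1.184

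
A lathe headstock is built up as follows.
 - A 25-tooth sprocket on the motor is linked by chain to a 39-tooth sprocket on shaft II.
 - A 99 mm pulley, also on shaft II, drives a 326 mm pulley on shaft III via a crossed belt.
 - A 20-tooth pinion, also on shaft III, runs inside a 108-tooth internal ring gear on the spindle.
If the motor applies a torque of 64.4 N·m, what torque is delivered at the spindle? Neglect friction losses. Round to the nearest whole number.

1786 N·m

After the chain (39/25): 64.4 × 1.56 = 100.46 N·m
After the belt (326/99): 100.46 × 3.2929 = 330.82 N·m
After the internal gear (108/20): 330.82 × 5.4 = 1786.4 N·m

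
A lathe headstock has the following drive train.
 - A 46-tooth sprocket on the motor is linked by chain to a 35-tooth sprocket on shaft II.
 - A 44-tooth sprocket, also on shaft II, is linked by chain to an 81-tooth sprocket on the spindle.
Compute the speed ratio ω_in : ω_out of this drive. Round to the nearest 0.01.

Each stage contributes driven/driver: chain 35/46 = 0.76087, chain 81/44 = 1.8409.
Overall: 0.76087 × 1.8409 = 1.4007.

1.40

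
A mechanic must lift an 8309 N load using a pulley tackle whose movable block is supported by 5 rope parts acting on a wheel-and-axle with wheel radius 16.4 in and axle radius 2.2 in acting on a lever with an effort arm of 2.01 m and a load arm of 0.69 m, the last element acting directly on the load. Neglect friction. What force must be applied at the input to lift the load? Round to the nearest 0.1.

76.5 N

Block-and-tackle MA = number of supporting rope parts = 5.
Wheel-and-axle MA = R/r = 16.4/2.2 = 7.4545.
Lever MA = effort arm / load arm = 2.01/0.69 = 2.913.
Combined ideal MA = 5 × 7.4545 × 2.913 = 108.58.
Effort = load / MA = 8309 / 108.58 = 76.526 N.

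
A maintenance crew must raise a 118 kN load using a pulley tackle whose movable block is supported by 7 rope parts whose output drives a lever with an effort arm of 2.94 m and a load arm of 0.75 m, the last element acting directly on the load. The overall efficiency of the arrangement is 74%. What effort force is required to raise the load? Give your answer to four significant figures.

Block-and-tackle MA = number of supporting rope parts = 7.
Lever MA = effort arm / load arm = 2.94/0.75 = 3.92.
Combined ideal MA = 7 × 3.92 = 27.44.
Actual MA = 27.44 × 0.74 = 20.306.
Effort = load / actual MA = 118 / 20.306 = 5.8112 kN.

5.811 kN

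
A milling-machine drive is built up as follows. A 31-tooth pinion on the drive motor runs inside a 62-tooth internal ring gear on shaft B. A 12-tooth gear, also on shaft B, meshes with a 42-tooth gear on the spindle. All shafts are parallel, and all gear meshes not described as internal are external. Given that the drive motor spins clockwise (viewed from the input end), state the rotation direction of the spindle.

the drive motor → shaft B: internal mesh, same direction → CW.
shaft B → the spindle: external mesh, 1 reversal → CCW.
1 reversal in total — an odd number — so the spindle turns opposite to the drive motor.

anticlockwise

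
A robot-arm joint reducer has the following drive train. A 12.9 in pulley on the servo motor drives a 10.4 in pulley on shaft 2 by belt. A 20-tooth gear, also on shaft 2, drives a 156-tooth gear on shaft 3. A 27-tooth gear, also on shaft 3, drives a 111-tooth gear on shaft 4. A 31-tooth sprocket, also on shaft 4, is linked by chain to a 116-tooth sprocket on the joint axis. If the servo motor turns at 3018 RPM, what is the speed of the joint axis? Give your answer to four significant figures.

the servo motor → shaft 2 (belt, 10.4/12.9): 3018 ÷ 0.8062 = 3743.5 RPM
shaft 2 → shaft 3 (gear mesh, 156/20): 3743.5 ÷ 7.8 = 479.93 RPM
shaft 3 → shaft 4 (gear mesh, 111/27): 479.93 ÷ 4.1111 = 116.74 RPM
shaft 4 → the joint axis (chain, 116/31): 116.74 ÷ 3.7419 = 31.198 RPM

31.20 RPM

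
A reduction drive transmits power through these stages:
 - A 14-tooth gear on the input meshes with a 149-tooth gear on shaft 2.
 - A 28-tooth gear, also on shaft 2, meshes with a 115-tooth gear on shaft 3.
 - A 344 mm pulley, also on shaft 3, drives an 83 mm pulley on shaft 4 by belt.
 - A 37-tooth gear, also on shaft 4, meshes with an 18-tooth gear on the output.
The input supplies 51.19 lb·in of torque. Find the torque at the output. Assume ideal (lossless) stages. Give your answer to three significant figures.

gear mesh 149/14 = 10.643 → τ = 51.19·10.643 = 544.81 lb·in
gear mesh 115/28 = 4.1071 → τ = 544.81·4.1071 = 2237.6 lb·in
belt 83/344 = 0.24128 → τ = 2237.6·0.24128 = 539.89 lb·in
gear mesh 18/37 = 0.48649 → τ = 539.89·0.48649 = 262.65 lb·in

263 lb·in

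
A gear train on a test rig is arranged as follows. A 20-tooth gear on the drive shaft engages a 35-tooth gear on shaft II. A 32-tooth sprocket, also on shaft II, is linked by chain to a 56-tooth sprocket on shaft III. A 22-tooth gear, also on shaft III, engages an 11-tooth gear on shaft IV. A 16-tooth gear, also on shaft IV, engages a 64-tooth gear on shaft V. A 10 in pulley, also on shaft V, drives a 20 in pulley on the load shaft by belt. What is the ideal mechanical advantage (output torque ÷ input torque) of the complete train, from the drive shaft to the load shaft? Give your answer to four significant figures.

12.25

Each stage contributes driven/driver: gear mesh 35/20 = 1.75, chain 56/32 = 1.75, gear mesh 11/22 = 0.5, gear mesh 64/16 = 4, belt 20/10 = 2.
Overall: 1.75 × 1.75 × 0.5 × 4 × 2 = 12.25.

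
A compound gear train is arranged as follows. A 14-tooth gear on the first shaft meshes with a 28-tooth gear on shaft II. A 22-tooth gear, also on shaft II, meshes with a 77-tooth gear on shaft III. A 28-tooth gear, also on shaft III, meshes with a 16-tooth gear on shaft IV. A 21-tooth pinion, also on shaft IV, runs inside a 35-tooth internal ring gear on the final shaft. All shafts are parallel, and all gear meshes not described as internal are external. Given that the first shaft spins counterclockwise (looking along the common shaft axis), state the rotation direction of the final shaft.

clockwise

the first shaft → shaft II: external mesh, 1 reversal → CW.
shaft II → shaft III: external mesh, 1 reversal → CCW.
shaft III → shaft IV: external mesh, 1 reversal → CW.
shaft IV → the final shaft: internal mesh, same direction → CW.
3 reversals in total — an odd number — so the final shaft turns opposite to the first shaft.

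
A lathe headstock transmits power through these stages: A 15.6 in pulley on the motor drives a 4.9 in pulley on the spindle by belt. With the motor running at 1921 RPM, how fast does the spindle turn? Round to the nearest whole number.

6116 RPM

the motor → the spindle (belt, 4.9/15.6): 1921 ÷ 0.3141 = 6115.8 RPM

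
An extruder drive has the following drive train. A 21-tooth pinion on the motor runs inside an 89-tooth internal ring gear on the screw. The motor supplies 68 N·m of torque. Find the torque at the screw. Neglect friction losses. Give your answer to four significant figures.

288.2 N·m

Internal gear: ratio = 89/21 = 4.2381; torque at the screw = 68 × 4.2381 = 288.19 N·m.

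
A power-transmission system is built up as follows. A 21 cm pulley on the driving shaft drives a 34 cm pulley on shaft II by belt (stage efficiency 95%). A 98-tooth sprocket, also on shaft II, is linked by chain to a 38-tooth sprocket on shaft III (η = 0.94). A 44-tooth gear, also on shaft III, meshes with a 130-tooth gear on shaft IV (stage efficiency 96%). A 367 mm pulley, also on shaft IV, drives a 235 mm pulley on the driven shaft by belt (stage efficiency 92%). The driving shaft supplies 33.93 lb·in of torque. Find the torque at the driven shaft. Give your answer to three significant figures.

Belt: ratio = 34/21 = 1.619; torque at shaft II = 33.93 × 1.619 × 0.95 = 52.188 lb·in.
Chain: ratio = 38/98 = 0.38776; torque at shaft III = 52.188 × 0.38776 × 0.94 = 19.022 lb·in.
Gear mesh: ratio = 130/44 = 2.9545; torque at shaft IV = 19.022 × 2.9545 × 0.96 = 53.953 lb·in.
Belt: ratio = 235/367 = 0.64033; torque at the driven shaft = 53.953 × 0.64033 × 0.92 = 31.784 lb·in.

31.8 lb·in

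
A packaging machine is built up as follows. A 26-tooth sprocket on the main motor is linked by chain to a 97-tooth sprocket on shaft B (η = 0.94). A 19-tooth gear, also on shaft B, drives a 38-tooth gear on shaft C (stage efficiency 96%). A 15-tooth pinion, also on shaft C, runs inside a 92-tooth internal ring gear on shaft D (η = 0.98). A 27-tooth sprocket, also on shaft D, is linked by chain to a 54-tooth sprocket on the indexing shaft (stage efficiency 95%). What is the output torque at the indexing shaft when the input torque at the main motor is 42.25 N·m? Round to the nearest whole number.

3249 N·m

chain 97/26 = 3.7308 → τ = 42.25·3.7308·0.94 = 148.17 N·m
gear mesh 38/19 = 2 → τ = 148.17·2·0.96 = 284.48 N·m
internal gear 92/15 = 6.1333 → τ = 284.48·6.1333·0.98 = 1709.9 N·m
chain 54/27 = 2 → τ = 1709.9·2·0.95 = 3248.9 N·m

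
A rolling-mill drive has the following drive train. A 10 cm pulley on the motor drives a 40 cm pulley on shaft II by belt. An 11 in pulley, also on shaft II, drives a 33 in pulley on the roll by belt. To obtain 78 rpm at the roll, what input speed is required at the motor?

Overall ratio R = 4 × 3 = 12.
Required input speed = output speed × R = 78 × 12 = 936 rpm.

936 rpm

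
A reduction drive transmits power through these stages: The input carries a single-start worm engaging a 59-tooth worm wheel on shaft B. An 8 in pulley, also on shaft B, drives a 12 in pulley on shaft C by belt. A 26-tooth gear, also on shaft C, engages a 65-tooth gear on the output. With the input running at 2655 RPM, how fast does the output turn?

12 RPM

Worm: ratio = 59/1 = 59, so shaft B turns at 2655 / 59 = 45 RPM.
Belt: ratio = 12/8 = 1.5, so shaft C turns at 45 / 1.5 = 30 RPM.
Gear mesh: ratio = 65/26 = 2.5, so the output turns at 30 / 2.5 = 12 RPM.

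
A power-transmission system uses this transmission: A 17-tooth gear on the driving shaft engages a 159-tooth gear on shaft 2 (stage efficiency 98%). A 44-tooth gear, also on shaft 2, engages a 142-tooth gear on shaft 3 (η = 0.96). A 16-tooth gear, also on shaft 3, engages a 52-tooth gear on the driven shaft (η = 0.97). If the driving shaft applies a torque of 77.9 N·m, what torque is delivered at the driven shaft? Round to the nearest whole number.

6974 N·m

Gear mesh: ratio = 159/17 = 9.3529; torque at shaft 2 = 77.9 × 9.3529 × 0.98 = 714.02 N·m.
Gear mesh: ratio = 142/44 = 3.2273; torque at shaft 3 = 714.02 × 3.2273 × 0.96 = 2212.2 N·m.
Gear mesh: ratio = 52/16 = 3.25; torque at the driven shaft = 2212.2 × 3.25 × 0.97 = 6973.9 N·m.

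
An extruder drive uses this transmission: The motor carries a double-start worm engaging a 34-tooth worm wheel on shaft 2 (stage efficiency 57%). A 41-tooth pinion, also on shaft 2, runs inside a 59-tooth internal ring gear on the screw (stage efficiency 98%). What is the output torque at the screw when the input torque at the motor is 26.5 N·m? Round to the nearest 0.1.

After the worm (34/2): 26.5 × 17 × 0.57 = 256.78 N·m
After the internal gear (59/41): 256.78 × 1.439 × 0.98 = 362.13 N·m

362.1 N·m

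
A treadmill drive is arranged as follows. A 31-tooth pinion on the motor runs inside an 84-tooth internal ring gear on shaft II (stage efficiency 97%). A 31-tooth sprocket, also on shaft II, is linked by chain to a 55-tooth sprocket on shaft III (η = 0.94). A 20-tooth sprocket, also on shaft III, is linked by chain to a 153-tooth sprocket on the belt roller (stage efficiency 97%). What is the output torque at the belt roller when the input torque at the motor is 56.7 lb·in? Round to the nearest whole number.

1844 lb·in

internal gear 84/31 = 2.7097 → τ = 56.7·2.7097·0.97 = 149.03 lb·in
chain 55/31 = 1.7742 → τ = 149.03·1.7742·0.94 = 248.54 lb·in
chain 153/20 = 7.65 → τ = 248.54·7.65·0.97 = 1844.3 lb·in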